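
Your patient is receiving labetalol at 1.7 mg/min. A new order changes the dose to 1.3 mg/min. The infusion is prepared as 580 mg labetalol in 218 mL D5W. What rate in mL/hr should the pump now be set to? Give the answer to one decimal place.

29.3 mL/hr

1.3 mg/min × 60 min/hr = 78 mg/hr
Concentration = 580 mg ÷ 218 mL = 2.66055 mg/mL
Rate = 78 mg/hr ÷ 2.66055 mg/mL = 29.31724 mL/hr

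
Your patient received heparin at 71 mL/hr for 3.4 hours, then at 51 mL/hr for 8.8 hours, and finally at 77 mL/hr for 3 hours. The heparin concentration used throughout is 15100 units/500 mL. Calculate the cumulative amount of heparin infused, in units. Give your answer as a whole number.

Concentration = 15100 units ÷ 500 mL = 30.2 units/mL
Stage 1: 71 mL/hr × 3.4 hr = 241.4 mL → 241.4 mL × 30.2 units/mL = 7290.28 units
Stage 2: 51 mL/hr × 8.8 hr = 448.8 mL → 448.8 mL × 30.2 units/mL = 13553.76 units
Stage 3: 77 mL/hr × 3 hr = 231 mL → 231 mL × 30.2 units/mL = 6976.2 units
Total = 7290.28 + 13553.76 + 6976.2 = 27820.24 units

27820 units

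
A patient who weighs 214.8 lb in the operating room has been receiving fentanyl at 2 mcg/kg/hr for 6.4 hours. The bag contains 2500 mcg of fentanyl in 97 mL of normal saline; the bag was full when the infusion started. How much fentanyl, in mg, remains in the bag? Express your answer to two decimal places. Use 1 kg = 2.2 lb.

Weight = 214.8 lb ÷ 2.2 lb/kg = 97.63636 kg
Dose = 2 mcg/kg/hr × 97.63636 kg = 195.2727 mcg/hr
Concentration = 2500 mcg ÷ 97 mL = 25.7732 mcg/mL
Rate = 195.2727 mcg/hr ÷ 25.7732 mcg/mL = 7.576582 mL/hr
Volume infused = 7.576582 mL/hr × 6.4 hr = 48.49012 mL
Volume remaining = 97 − 48.49012 = 48.50988 mL
Drug remaining = 48.50988 mL × 25.7732 mcg/mL = 1250.255 mcg = 1.250255 mg

1.25 mg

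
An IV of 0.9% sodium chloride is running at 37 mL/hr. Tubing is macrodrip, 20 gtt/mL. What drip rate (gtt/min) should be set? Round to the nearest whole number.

12 gtt/min

37 mL/hr ÷ 60 min/hr = 0.6166667 mL/min
0.6166667 mL/min × 20 gtt/mL = 12.33333 gtt/min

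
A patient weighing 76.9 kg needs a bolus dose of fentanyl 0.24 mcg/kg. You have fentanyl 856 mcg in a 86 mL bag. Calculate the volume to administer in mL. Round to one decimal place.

Dose = 0.24 mcg/kg × 76.9 kg = 18.456 mcg
Concentration = 856 mcg ÷ 86 mL = 9.953488 mcg/mL
Volume = 18.456 mcg ÷ 9.953488 mcg/mL = 1.854224 mL

1.9 mL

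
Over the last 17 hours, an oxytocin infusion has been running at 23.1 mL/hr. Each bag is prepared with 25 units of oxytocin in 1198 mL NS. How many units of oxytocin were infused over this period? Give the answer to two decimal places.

8.19 units

Concentration = 25 units ÷ 1198 mL = 0.02086811 units/mL = 20.86811 milliunits/mL
Drug rate = 23.1 mL/hr × 20.86811 milliunits/mL = 482.0534 milliunits/hr
Total = 482.0534 milliunits/hr × 17 hr = 8194.908 milliunits = 8.194908 units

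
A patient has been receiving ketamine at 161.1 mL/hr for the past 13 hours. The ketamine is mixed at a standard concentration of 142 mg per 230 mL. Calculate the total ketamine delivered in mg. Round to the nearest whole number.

1293 mg

Concentration = 142 mg ÷ 230 mL = 0.6173913 mg/mL
Drug rate = 161.1 mL/hr × 0.6173913 mg/mL = 99.46174 mg/hr
Total = 99.46174 mg/hr × 13 hr = 1293.003 mg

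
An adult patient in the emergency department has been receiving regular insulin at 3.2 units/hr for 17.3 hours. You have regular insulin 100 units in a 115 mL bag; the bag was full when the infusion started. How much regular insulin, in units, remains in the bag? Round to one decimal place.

44.6 units

Concentration = 100 units ÷ 115 mL = 0.8695652 units/mL
Rate = 3.2 units/hr ÷ 0.8695652 units/mL = 3.68 mL/hr
Volume infused = 3.68 mL/hr × 17.3 hr = 63.664 mL
Volume remaining = 115 − 63.664 = 51.336 mL
Drug remaining = 51.336 mL × 0.8695652 units/mL = 44.64 units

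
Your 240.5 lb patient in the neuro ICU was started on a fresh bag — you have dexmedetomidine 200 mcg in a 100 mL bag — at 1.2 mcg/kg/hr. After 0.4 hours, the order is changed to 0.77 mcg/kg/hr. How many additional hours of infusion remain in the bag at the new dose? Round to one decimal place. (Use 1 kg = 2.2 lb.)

1.8 hours

Initial rate:
Weight = 240.5 lb ÷ 2.2 lb/kg = 109.3182 kg
Dose = 1.2 mcg/kg/hr × 109.3182 kg = 131.1818 mcg/hr
Concentration = 200 mcg ÷ 100 mL = 2 mcg/mL
Rate = 131.1818 mcg/hr ÷ 2 mcg/mL = 65.59091 mL/hr
Volume infused so far = 65.59091 mL/hr × 0.4 hr = 26.23636 mL
Volume remaining = 100 − 26.23636 = 73.76364 mL
New rate:
Dose = 0.77 mcg/kg/hr × 109.3182 kg = 84.175 mcg/hr
Rate = 84.175 mcg/hr ÷ 2 mcg/mL = 42.0875 mL/hr
Time remaining = 73.76364 mL ÷ 42.0875 mL/hr = 1.752626 hr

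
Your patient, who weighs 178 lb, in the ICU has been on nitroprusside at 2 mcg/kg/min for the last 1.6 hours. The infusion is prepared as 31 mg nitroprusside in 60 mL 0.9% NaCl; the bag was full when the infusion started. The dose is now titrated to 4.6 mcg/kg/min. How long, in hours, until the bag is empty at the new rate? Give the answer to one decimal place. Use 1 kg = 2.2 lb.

0.7 hours

Initial rate:
Weight = 178 lb ÷ 2.2 lb/kg = 80.90909 kg
Dose = 2 mcg/kg/min × 80.90909 kg = 161.8182 mcg/min
161.8182 mcg/min × 60 min/hr = 9709.091 mcg/hr
Concentration = 31 mg ÷ 60 mL = 0.5166667 mg/mL = 516.6667 mcg/mL
Rate = 9709.091 mcg/hr ÷ 516.6667 mcg/mL = 18.79179 mL/hr
Volume infused so far = 18.79179 mL/hr × 1.6 hr = 30.06686 mL
Volume remaining = 60 − 30.06686 = 29.93314 mL
New rate:
Dose = 4.6 mcg/kg/min × 80.90909 kg = 372.1818 mcg/min
372.1818 mcg/min × 60 min/hr = 22330.91 mcg/hr
Rate = 22330.91 mcg/hr ÷ 516.6667 mcg/mL = 43.22111 mL/hr
Time remaining = 29.93314 mL ÷ 43.22111 mL/hr = 0.6925582 hr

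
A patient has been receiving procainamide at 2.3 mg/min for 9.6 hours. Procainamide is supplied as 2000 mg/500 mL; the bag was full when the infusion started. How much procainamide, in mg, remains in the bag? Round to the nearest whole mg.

2.3 mg/min × 60 min/hr = 138 mg/hr
Concentration = 2000 mg ÷ 500 mL = 4 mg/mL
Rate = 138 mg/hr ÷ 4 mg/mL = 34.5 mL/hr
Volume infused = 34.5 mL/hr × 9.6 hr = 331.2 mL
Volume remaining = 500 − 331.2 = 168.8 mL
Drug remaining = 168.8 mL × 4 mg/mL = 675.2 mg

675 mg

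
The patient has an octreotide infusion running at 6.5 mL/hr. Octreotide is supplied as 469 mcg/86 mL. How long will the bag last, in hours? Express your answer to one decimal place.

13.2 hours

Duration = 86 mL ÷ 6.5 mL/hr = 13.23077 hr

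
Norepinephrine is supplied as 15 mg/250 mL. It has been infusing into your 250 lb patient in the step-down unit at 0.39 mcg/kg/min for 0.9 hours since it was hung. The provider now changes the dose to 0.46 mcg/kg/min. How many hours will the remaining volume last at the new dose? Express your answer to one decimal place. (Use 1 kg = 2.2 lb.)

4.0 hours

Initial rate:
Weight = 250 lb ÷ 2.2 lb/kg = 113.6364 kg
Dose = 0.39 mcg/kg/min × 113.6364 kg = 44.31818 mcg/min
44.31818 mcg/min × 60 min/hr = 2659.091 mcg/hr
Concentration = 15 mg ÷ 250 mL = 0.06 mg/mL = 60 mcg/mL
Rate = 2659.091 mcg/hr ÷ 60 mcg/mL = 44.31818 mL/hr
Volume infused so far = 44.31818 mL/hr × 0.9 hr = 39.88636 mL
Volume remaining = 250 − 39.88636 = 210.1136 mL
New rate:
Dose = 0.46 mcg/kg/min × 113.6364 kg = 52.27273 mcg/min
52.27273 mcg/min × 60 min/hr = 3136.364 mcg/hr
Rate = 3136.364 mcg/hr ÷ 60 mcg/mL = 52.27273 mL/hr
Time remaining = 210.1136 mL ÷ 52.27273 mL/hr = 4.019565 hr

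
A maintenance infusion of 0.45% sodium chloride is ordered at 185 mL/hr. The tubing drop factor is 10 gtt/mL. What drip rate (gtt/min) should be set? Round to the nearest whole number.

31 gtt/min

185 mL/hr ÷ 60 min/hr = 3.083333 mL/min
3.083333 mL/min × 10 gtt/mL = 30.83333 gtt/min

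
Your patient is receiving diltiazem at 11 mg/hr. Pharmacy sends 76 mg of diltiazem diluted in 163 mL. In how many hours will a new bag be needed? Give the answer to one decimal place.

6.9 hours

Concentration = 76 mg ÷ 163 mL = 0.4662577 mg/mL
Rate = 11 mg/hr ÷ 0.4662577 mg/mL = 23.59211 mL/hr
Duration = 163 mL ÷ 23.59211 mL/hr = 6.909091 hr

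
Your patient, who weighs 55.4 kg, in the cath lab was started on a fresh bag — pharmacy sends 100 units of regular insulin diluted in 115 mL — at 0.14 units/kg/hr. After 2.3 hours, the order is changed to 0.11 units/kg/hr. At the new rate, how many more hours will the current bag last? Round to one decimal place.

13.5 hours

Initial rate:
Dose = 0.14 units/kg/hr × 55.4 kg = 7.756 units/hr
Concentration = 100 units ÷ 115 mL = 0.8695652 units/mL
Rate = 7.756 units/hr ÷ 0.8695652 units/mL = 8.9194 mL/hr
Volume infused so far = 8.9194 mL/hr × 2.3 hr = 20.51462 mL
Volume remaining = 115 − 20.51462 = 94.48538 mL
New rate:
Dose = 0.11 units/kg/hr × 55.4 kg = 6.094 units/hr
Rate = 6.094 units/hr ÷ 0.8695652 units/mL = 7.0081 mL/hr
Time remaining = 94.48538 mL ÷ 7.0081 mL/hr = 13.48231 hr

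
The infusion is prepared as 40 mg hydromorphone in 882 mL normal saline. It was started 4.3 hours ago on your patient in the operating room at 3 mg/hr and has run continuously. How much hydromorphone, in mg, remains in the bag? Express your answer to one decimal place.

Concentration = 40 mg ÷ 882 mL = 0.04535147 mg/mL
Rate = 3 mg/hr ÷ 0.04535147 mg/mL = 66.15 mL/hr
Volume infused = 66.15 mL/hr × 4.3 hr = 284.445 mL
Volume remaining = 882 − 284.445 = 597.555 mL
Drug remaining = 597.555 mL × 0.04535147 mg/mL = 27.1 mg

27.1 mg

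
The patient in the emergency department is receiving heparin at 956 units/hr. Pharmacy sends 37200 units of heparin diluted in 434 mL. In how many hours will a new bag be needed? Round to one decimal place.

Concentration = 37200 units ÷ 434 mL = 85.71429 units/mL
Rate = 956 units/hr ÷ 85.71429 units/mL = 11.15333 mL/hr
Duration = 434 mL ÷ 11.15333 mL/hr = 38.91213 hr

38.9 hours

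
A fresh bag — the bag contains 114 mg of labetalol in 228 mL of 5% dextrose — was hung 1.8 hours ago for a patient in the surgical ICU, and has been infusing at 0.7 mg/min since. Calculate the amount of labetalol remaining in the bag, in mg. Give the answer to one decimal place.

38.4 mg

0.7 mg/min × 60 min/hr = 42 mg/hr
Concentration = 114 mg ÷ 228 mL = 0.5 mg/mL
Rate = 42 mg/hr ÷ 0.5 mg/mL = 84 mL/hr
Volume infused = 84 mL/hr × 1.8 hr = 151.2 mL
Volume remaining = 228 − 151.2 = 76.8 mL
Drug remaining = 76.8 mL × 0.5 mg/mL = 38.4 mg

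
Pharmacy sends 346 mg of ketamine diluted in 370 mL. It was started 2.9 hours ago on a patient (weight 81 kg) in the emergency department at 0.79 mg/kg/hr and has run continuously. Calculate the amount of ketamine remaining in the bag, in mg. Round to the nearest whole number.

Dose = 0.79 mg/kg/hr × 81 kg = 63.99 mg/hr
Concentration = 346 mg ÷ 370 mL = 0.9351351 mg/mL
Rate = 63.99 mg/hr ÷ 0.9351351 mg/mL = 68.42861 mL/hr
Volume infused = 68.42861 mL/hr × 2.9 hr = 198.443 mL
Volume remaining = 370 − 198.443 = 171.557 mL
Drug remaining = 171.557 mL × 0.9351351 mg/mL = 160.429 mg

160 mg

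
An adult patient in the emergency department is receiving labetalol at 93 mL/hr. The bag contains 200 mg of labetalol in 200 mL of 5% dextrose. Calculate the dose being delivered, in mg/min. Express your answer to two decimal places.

1.55 mg/min

Concentration = 200 mg ÷ 200 mL = 1 mg/mL
Drug rate = 93 mL/hr × 1 mg/mL = 93 mg/hr
93 mg/hr ÷ 60 min/hr = 1.55 mg/min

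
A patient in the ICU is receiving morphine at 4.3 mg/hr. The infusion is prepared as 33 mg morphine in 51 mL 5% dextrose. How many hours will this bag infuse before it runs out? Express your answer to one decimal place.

7.7 hours

Concentration = 33 mg ÷ 51 mL = 0.6470588 mg/mL
Rate = 4.3 mg/hr ÷ 0.6470588 mg/mL = 6.645455 mL/hr
Duration = 51 mL ÷ 6.645455 mL/hr = 7.674419 hr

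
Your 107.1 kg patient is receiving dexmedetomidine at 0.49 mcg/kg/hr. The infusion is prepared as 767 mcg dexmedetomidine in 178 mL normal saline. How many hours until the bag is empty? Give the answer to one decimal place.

Dose = 0.49 mcg/kg/hr × 107.1 kg = 52.479 mcg/hr
Concentration = 767 mcg ÷ 178 mL = 4.308989 mcg/mL
Rate = 52.479 mcg/hr ÷ 4.308989 mcg/mL = 12.17896 mL/hr
Duration = 178 mL ÷ 12.17896 mL/hr = 14.61537 hr

14.6 hours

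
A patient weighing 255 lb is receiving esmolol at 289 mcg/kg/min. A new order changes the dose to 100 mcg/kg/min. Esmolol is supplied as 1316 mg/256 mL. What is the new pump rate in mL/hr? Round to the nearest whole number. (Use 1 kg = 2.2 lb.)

Weight = 255 lb ÷ 2.2 lb/kg = 115.9091 kg
Dose = 100 mcg/kg/min × 115.9091 kg = 11590.91 mcg/min
11590.91 mcg/min × 60 min/hr = 695454.5 mcg/hr
Concentration = 1316 mg ÷ 256 mL = 5.140625 mg/mL = 5140.625 mcg/mL
Rate = 695454.5 mcg/hr ÷ 5140.625 mcg/mL = 135.286 mL/hr

135 mL/hr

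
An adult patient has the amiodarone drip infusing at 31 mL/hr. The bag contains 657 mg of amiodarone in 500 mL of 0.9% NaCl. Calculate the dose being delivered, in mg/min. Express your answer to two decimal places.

0.68 mg/min

Concentration = 657 mg ÷ 500 mL = 1.314 mg/mL
Drug rate = 31 mL/hr × 1.314 mg/mL = 40.734 mg/hr
40.734 mg/hr ÷ 60 min/hr = 0.6789 mg/min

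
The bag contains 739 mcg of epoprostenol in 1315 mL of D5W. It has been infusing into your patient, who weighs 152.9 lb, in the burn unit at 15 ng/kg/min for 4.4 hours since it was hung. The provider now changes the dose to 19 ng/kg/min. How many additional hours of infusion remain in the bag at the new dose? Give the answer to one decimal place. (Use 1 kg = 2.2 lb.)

5.9 hours

Initial rate:
Weight = 152.9 lb ÷ 2.2 lb/kg = 69.5 kg
Dose = 15 ng/kg/min × 69.5 kg = 1042.5 ng/min
1042.5 ng/min × 60 min/hr = 62550 ng/hr
Concentration = 739 mcg ÷ 1315 mL = 0.5619772 mcg/mL = 561.9772 ng/mL
Rate = 62550 ng/hr ÷ 561.9772 ng/mL = 111.3035 mL/hr
Volume infused so far = 111.3035 mL/hr × 4.4 hr = 489.7352 mL
Volume remaining = 1315 − 489.7352 = 825.2648 mL
New rate:
Dose = 19 ng/kg/min × 69.5 kg = 1320.5 ng/min
1320.5 ng/min × 60 min/hr = 79230 ng/hr
Rate = 79230 ng/hr ÷ 561.9772 ng/mL = 140.9844 mL/hr
Time remaining = 825.2648 mL ÷ 140.9844 mL/hr = 5.853591 hr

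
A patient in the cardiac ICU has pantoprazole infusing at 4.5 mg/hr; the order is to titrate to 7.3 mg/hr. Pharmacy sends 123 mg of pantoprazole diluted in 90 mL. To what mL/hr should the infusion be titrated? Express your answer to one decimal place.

Concentration = 123 mg ÷ 90 mL = 1.366667 mg/mL
Rate = 7.3 mg/hr ÷ 1.366667 mg/mL = 5.341463 mL/hr

5.3 mL/hr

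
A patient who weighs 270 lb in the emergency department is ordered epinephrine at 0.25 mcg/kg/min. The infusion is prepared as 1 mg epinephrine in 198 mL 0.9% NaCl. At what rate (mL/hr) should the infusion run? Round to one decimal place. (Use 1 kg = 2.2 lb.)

364.5 mL/hr

Weight = 270 lb ÷ 2.2 lb/kg = 122.7273 kg
Dose = 0.25 mcg/kg/min × 122.7273 kg = 30.68182 mcg/min
30.68182 mcg/min × 60 min/hr = 1840.909 mcg/hr
Concentration = 1 mg ÷ 198 mL = 0.005050505 mg/mL = 5.050505 mcg/mL
Rate = 1840.909 mcg/hr ÷ 5.050505 mcg/mL = 364.5 mL/hr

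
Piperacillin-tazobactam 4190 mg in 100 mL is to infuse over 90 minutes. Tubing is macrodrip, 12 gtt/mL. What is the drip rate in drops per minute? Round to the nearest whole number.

13 gtt/min

100 mL ÷ (90 min) = 1.111111 mL/min
1.111111 mL/min × 12 gtt/mL = 13.33333 gtt/min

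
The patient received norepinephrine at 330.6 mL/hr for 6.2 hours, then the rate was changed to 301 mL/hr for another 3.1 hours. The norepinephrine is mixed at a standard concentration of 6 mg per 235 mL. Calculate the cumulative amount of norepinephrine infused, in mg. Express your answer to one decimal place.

76.2 mg

Concentration = 6 mg ÷ 235 mL = 0.02553191 mg/mL
Stage 1: 330.6 mL/hr × 6.2 hr = 2049.72 mL → 2049.72 mL × 0.02553191 mg/mL = 52.33328 mg
Stage 2: 301 mL/hr × 3.1 hr = 933.1 mL → 933.1 mL × 0.02553191 mg/mL = 23.82383 mg
Total = 52.33328 + 23.82383 = 76.15711 mg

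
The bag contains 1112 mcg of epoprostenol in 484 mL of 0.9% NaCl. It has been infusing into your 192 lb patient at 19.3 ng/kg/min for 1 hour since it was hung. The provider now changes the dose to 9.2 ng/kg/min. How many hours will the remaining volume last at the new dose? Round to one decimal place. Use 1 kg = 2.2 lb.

Initial rate:
Weight = 192 lb ÷ 2.2 lb/kg = 87.27273 kg
Dose = 19.3 ng/kg/min × 87.27273 kg = 1684.364 ng/min
1684.364 ng/min × 60 min/hr = 101061.8 ng/hr
Concentration = 1112 mcg ÷ 484 mL = 2.297521 mcg/mL = 2297.521 ng/mL
Rate = 101061.8 ng/hr ÷ 2297.521 ng/mL = 43.98734 mL/hr
Volume infused so far = 43.98734 mL/hr × 1 hr = 43.98734 mL
Volume remaining = 484 − 43.98734 = 440.0127 mL
New rate:
Dose = 9.2 ng/kg/min × 87.27273 kg = 802.9091 ng/min
802.9091 ng/min × 60 min/hr = 48174.55 ng/hr
Rate = 48174.55 ng/hr ÷ 2297.521 ng/mL = 20.96806 mL/hr
Time remaining = 440.0127 mL ÷ 20.96806 mL/hr = 20.9849 hr

21.0 hours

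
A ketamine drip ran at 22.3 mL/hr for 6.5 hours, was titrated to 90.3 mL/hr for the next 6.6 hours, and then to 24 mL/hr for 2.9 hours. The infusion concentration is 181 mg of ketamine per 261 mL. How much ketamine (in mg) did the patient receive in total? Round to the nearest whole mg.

Concentration = 181 mg ÷ 261 mL = 0.6934866 mg/mL
Stage 1: 22.3 mL/hr × 6.5 hr = 144.95 mL → 144.95 mL × 0.6934866 mg/mL = 100.5209 mg
Stage 2: 90.3 mL/hr × 6.6 hr = 595.98 mL → 595.98 mL × 0.6934866 mg/mL = 413.3041 mg
Stage 3: 24 mL/hr × 2.9 hr = 69.6 mL → 69.6 mL × 0.6934866 mg/mL = 48.26667 mg
Total = 100.5209 + 413.3041 + 48.26667 = 562.0917 mg

562 mg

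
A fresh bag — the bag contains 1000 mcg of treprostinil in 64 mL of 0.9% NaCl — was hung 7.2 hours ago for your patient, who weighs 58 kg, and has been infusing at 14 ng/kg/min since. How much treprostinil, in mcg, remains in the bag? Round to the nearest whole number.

Dose = 14 ng/kg/min × 58 kg = 812 ng/min
812 ng/min × 60 min/hr = 48720 ng/hr
Concentration = 1000 mcg ÷ 64 mL = 15.625 mcg/mL = 15625 ng/mL
Rate = 48720 ng/hr ÷ 15625 ng/mL = 3.11808 mL/hr
Volume infused = 3.11808 mL/hr × 7.2 hr = 22.45018 mL
Volume remaining = 64 − 22.45018 = 41.54982 mL
Drug remaining = 41.54982 mL × 15625 ng/mL = 649216 ng = 649.216 mcg

649 mcg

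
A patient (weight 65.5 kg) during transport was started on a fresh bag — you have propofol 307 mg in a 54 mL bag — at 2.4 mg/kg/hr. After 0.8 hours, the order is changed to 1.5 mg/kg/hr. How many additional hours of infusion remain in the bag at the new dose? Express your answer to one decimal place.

Initial rate:
Dose = 2.4 mg/kg/hr × 65.5 kg = 157.2 mg/hr
Concentration = 307 mg ÷ 54 mL = 5.685185 mg/mL
Rate = 157.2 mg/hr ÷ 5.685185 mg/mL = 27.65081 mL/hr
Volume infused so far = 27.65081 mL/hr × 0.8 hr = 22.12065 mL
Volume remaining = 54 − 22.12065 = 31.87935 mL
New rate:
Dose = 1.5 mg/kg/hr × 65.5 kg = 98.25 mg/hr
Rate = 98.25 mg/hr ÷ 5.685185 mg/mL = 17.28176 mL/hr
Time remaining = 31.87935 mL ÷ 17.28176 mL/hr = 1.844682 hr

1.8 hours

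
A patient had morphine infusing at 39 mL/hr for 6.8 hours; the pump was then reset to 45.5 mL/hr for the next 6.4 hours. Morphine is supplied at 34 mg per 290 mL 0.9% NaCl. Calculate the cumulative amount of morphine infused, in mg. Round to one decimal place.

65.2 mg

Concentration = 34 mg ÷ 290 mL = 0.1172414 mg/mL
Stage 1: 39 mL/hr × 6.8 hr = 265.2 mL → 265.2 mL × 0.1172414 mg/mL = 31.09241 mg
Stage 2: 45.5 mL/hr × 6.4 hr = 291.2 mL → 291.2 mL × 0.1172414 mg/mL = 34.14069 mg
Total = 31.09241 + 34.14069 = 65.2331 mg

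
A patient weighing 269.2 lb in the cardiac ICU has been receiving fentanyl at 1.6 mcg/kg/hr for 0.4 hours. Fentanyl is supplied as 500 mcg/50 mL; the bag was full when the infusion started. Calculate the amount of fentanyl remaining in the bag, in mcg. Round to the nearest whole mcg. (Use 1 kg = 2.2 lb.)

Weight = 269.2 lb ÷ 2.2 lb/kg = 122.3636 kg
Dose = 1.6 mcg/kg/hr × 122.3636 kg = 195.7818 mcg/hr
Concentration = 500 mcg ÷ 50 mL = 10 mcg/mL
Rate = 195.7818 mcg/hr ÷ 10 mcg/mL = 19.57818 mL/hr
Volume infused = 19.57818 mL/hr × 0.4 hr = 7.831273 mL
Volume remaining = 50 − 7.831273 = 42.16873 mL
Drug remaining = 42.16873 mL × 10 mcg/mL = 421.6873 mcg

422 mcg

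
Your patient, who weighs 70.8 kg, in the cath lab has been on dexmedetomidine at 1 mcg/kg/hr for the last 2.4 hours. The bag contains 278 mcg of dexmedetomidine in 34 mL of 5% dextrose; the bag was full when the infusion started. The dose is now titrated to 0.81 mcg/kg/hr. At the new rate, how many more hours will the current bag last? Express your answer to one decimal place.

1.9 hours

Initial rate:
Dose = 1 mcg/kg/hr × 70.8 kg = 70.8 mcg/hr
Concentration = 278 mcg ÷ 34 mL = 8.176471 mcg/mL
Rate = 70.8 mcg/hr ÷ 8.176471 mcg/mL = 8.658993 mL/hr
Volume infused so far = 8.658993 mL/hr × 2.4 hr = 20.78158 mL
Volume remaining = 34 − 20.78158 = 13.21842 mL
New rate:
Dose = 0.81 mcg/kg/hr × 70.8 kg = 57.348 mcg/hr
Rate = 57.348 mcg/hr ÷ 8.176471 mcg/mL = 7.013784 mL/hr
Time remaining = 13.21842 mL ÷ 7.013784 mL/hr = 1.884634 hr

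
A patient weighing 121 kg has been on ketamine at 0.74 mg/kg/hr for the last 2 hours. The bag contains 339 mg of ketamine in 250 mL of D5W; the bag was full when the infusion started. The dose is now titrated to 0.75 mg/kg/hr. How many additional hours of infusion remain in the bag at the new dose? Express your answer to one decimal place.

1.8 hours

Initial rate:
Dose = 0.74 mg/kg/hr × 121 kg = 89.54 mg/hr
Concentration = 339 mg ÷ 250 mL = 1.356 mg/mL
Rate = 89.54 mg/hr ÷ 1.356 mg/mL = 66.03245 mL/hr
Volume infused so far = 66.03245 mL/hr × 2 hr = 132.0649 mL
Volume remaining = 250 − 132.0649 = 117.9351 mL
New rate:
Dose = 0.75 mg/kg/hr × 121 kg = 90.75 mg/hr
Rate = 90.75 mg/hr ÷ 1.356 mg/mL = 66.92478 mL/hr
Time remaining = 117.9351 mL ÷ 66.92478 mL/hr = 1.762204 hr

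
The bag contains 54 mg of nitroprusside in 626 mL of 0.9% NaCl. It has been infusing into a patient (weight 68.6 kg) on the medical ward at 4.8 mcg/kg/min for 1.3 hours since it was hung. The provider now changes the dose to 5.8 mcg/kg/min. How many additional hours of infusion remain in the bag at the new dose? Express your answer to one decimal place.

Initial rate:
Dose = 4.8 mcg/kg/min × 68.6 kg = 329.28 mcg/min
329.28 mcg/min × 60 min/hr = 19756.8 mcg/hr
Concentration = 54 mg ÷ 626 mL = 0.08626198 mg/mL = 86.26198 mcg/mL
Rate = 19756.8 mcg/hr ÷ 86.26198 mcg/mL = 229.0325 mL/hr
Volume infused so far = 229.0325 mL/hr × 1.3 hr = 297.7423 mL
Volume remaining = 626 − 297.7423 = 328.2577 mL
New rate:
Dose = 5.8 mcg/kg/min × 68.6 kg = 397.88 mcg/min
397.88 mcg/min × 60 min/hr = 23872.8 mcg/hr
Rate = 23872.8 mcg/hr ÷ 86.26198 mcg/mL = 276.7476 mL/hr
Time remaining = 328.2577 mL ÷ 276.7476 mL/hr = 1.186126 hr

1.2 hours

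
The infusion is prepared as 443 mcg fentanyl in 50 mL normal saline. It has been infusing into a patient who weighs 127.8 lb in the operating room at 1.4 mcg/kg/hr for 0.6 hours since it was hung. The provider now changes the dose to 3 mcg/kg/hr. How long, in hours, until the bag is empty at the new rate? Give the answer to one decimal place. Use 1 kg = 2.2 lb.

Initial rate:
Weight = 127.8 lb ÷ 2.2 lb/kg = 58.09091 kg
Dose = 1.4 mcg/kg/hr × 58.09091 kg = 81.32727 mcg/hr
Concentration = 443 mcg ÷ 50 mL = 8.86 mcg/mL
Rate = 81.32727 mcg/hr ÷ 8.86 mcg/mL = 9.17915 mL/hr
Volume infused so far = 9.17915 mL/hr × 0.6 hr = 5.50749 mL
Volume remaining = 50 − 5.50749 = 44.49251 mL
New rate:
Dose = 3 mcg/kg/hr × 58.09091 kg = 174.2727 mcg/hr
Rate = 174.2727 mcg/hr ÷ 8.86 mcg/mL = 19.66961 mL/hr
Time remaining = 44.49251 mL ÷ 19.66961 mL/hr = 2.261993 hr

2.3 hours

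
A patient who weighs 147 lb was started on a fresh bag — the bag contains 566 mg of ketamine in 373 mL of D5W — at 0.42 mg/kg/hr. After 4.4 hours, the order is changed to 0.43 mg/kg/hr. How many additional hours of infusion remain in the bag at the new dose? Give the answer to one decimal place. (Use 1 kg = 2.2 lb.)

15.4 hours

Initial rate:
Weight = 147 lb ÷ 2.2 lb/kg = 66.81818 kg
Dose = 0.42 mg/kg/hr × 66.81818 kg = 28.06364 mg/hr
Concentration = 566 mg ÷ 373 mL = 1.517426 mg/mL
Rate = 28.06364 mg/hr ÷ 1.517426 mg/mL = 18.49423 mL/hr
Volume infused so far = 18.49423 mL/hr × 4.4 hr = 81.37463 mL
Volume remaining = 373 − 81.37463 = 291.6254 mL
New rate:
Dose = 0.43 mg/kg/hr × 66.81818 kg = 28.73182 mg/hr
Rate = 28.73182 mg/hr ÷ 1.517426 mg/mL = 18.93457 mL/hr
Time remaining = 291.6254 mL ÷ 18.93457 mL/hr = 15.40174 hr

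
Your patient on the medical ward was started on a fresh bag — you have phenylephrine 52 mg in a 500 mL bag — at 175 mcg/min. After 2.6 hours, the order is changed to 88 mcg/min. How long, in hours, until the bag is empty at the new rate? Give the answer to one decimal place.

4.7 hours

Initial rate:
175 mcg/min × 60 min/hr = 10500 mcg/hr
Concentration = 52 mg ÷ 500 mL = 0.104 mg/mL = 104 mcg/mL
Rate = 10500 mcg/hr ÷ 104 mcg/mL = 100.9615 mL/hr
Volume infused so far = 100.9615 mL/hr × 2.6 hr = 262.5 mL
Volume remaining = 500 − 262.5 = 237.5 mL
New rate:
88 mcg/min × 60 min/hr = 5280 mcg/hr
Rate = 5280 mcg/hr ÷ 104 mcg/mL = 50.76923 mL/hr
Time remaining = 237.5 mL ÷ 50.76923 mL/hr = 4.67803 hr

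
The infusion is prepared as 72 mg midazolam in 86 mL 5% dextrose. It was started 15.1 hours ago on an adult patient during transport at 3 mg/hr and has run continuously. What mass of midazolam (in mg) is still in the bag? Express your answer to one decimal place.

Concentration = 72 mg ÷ 86 mL = 0.8372093 mg/mL
Rate = 3 mg/hr ÷ 0.8372093 mg/mL = 3.583333 mL/hr
Volume infused = 3.583333 mL/hr × 15.1 hr = 54.10833 mL
Volume remaining = 86 − 54.10833 = 31.89167 mL
Drug remaining = 31.89167 mL × 0.8372093 mg/mL = 26.7 mg

26.7 mg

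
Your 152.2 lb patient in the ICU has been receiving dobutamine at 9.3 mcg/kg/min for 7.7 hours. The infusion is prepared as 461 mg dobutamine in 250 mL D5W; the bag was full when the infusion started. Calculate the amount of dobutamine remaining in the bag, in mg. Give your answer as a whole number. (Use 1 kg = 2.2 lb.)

164 mg

Weight = 152.2 lb ÷ 2.2 lb/kg = 69.18182 kg
Dose = 9.3 mcg/kg/min × 69.18182 kg = 643.3909 mcg/min
643.3909 mcg/min × 60 min/hr = 38603.45 mcg/hr
Concentration = 461 mg ÷ 250 mL = 1.844 mg/mL = 1844 mcg/mL
Rate = 38603.45 mcg/hr ÷ 1844 mcg/mL = 20.93463 mL/hr
Volume infused = 20.93463 mL/hr × 7.7 hr = 161.1966 mL
Volume remaining = 250 − 161.1966 = 88.80336 mL
Drug remaining = 88.80336 mL × 1844 mcg/mL = 163753.4 mcg = 163.7534 mg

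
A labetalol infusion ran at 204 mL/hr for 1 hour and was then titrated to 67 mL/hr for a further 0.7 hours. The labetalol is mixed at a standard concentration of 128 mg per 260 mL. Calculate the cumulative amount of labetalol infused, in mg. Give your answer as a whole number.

Concentration = 128 mg ÷ 260 mL = 0.4923077 mg/mL
Stage 1: 204 mL/hr × 1 hr = 204 mL → 204 mL × 0.4923077 mg/mL = 100.4308 mg
Stage 2: 67 mL/hr × 0.7 hr = 46.9 mL → 46.9 mL × 0.4923077 mg/mL = 23.08923 mg
Total = 100.4308 + 23.08923 = 123.52 mg

124 mg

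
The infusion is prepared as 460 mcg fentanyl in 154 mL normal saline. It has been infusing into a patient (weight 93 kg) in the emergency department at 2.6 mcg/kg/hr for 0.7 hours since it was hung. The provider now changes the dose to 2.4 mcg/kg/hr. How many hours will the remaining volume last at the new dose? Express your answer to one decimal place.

Initial rate:
Dose = 2.6 mcg/kg/hr × 93 kg = 241.8 mcg/hr
Concentration = 460 mcg ÷ 154 mL = 2.987013 mcg/mL
Rate = 241.8 mcg/hr ÷ 2.987013 mcg/mL = 80.95043 mL/hr
Volume infused so far = 80.95043 mL/hr × 0.7 hr = 56.6653 mL
Volume remaining = 154 − 56.6653 = 97.3347 mL
New rate:
Dose = 2.4 mcg/kg/hr × 93 kg = 223.2 mcg/hr
Rate = 223.2 mcg/hr ÷ 2.987013 mcg/mL = 74.72348 mL/hr
Time remaining = 97.3347 mL ÷ 74.72348 mL/hr = 1.302599 hr

1.3 hours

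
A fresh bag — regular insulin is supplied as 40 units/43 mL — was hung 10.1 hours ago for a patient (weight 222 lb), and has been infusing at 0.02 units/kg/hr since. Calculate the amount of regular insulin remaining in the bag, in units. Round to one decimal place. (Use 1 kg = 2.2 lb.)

Weight = 222 lb ÷ 2.2 lb/kg = 100.9091 kg
Dose = 0.02 units/kg/hr × 100.9091 kg = 2.018182 units/hr
Concentration = 40 units ÷ 43 mL = 0.9302326 units/mL
Rate = 2.018182 units/hr ÷ 0.9302326 units/mL = 2.169545 mL/hr
Volume infused = 2.169545 mL/hr × 10.1 hr = 21.91241 mL
Volume remaining = 43 − 21.91241 = 21.08759 mL
Drug remaining = 21.08759 mL × 0.9302326 units/mL = 19.61636 units

19.6 units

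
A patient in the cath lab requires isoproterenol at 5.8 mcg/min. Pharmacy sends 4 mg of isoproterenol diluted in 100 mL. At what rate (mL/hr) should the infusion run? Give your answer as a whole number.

9 mL/hr

5.8 mcg/min × 60 min/hr = 348 mcg/hr
Concentration = 4 mg ÷ 100 mL = 0.04 mg/mL = 40 mcg/mL
Rate = 348 mcg/hr ÷ 40 mcg/mL = 8.7 mL/hr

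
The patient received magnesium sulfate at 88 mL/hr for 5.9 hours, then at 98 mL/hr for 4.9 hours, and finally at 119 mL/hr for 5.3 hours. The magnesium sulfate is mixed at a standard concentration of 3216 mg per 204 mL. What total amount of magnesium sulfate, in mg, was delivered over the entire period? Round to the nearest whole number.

Concentration = 3216 mg ÷ 204 mL = 15.76471 mg/mL
Stage 1: 88 mL/hr × 5.9 hr = 519.2 mL → 519.2 mL × 15.76471 mg/mL = 8185.035 mg
Stage 2: 98 mL/hr × 4.9 hr = 480.2 mL → 480.2 mL × 15.76471 mg/mL = 7570.212 mg
Stage 3: 119 mL/hr × 5.3 hr = 630.7 mL → 630.7 mL × 15.76471 mg/mL = 9942.8 mg
Total = 8185.035 + 7570.212 + 9942.8 = 25698.05 mg

25698 mg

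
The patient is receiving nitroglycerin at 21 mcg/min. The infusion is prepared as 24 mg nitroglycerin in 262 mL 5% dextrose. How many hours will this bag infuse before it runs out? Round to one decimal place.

19.0 hours

21 mcg/min × 60 min/hr = 1260 mcg/hr
Concentration = 24 mg ÷ 262 mL = 0.09160305 mg/mL = 91.60305 mcg/mL
Rate = 1260 mcg/hr ÷ 91.60305 mcg/mL = 13.755 mL/hr
Duration = 262 mL ÷ 13.755 mL/hr = 19.04762 hr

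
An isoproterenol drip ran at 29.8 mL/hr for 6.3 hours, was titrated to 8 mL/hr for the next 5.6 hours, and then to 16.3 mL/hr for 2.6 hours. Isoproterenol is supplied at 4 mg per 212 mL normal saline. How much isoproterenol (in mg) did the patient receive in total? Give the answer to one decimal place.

Concentration = 4 mg ÷ 212 mL = 0.01886792 mg/mL
Stage 1: 29.8 mL/hr × 6.3 hr = 187.74 mL → 187.74 mL × 0.01886792 mg/mL = 3.542264 mg
Stage 2: 8 mL/hr × 5.6 hr = 44.8 mL → 44.8 mL × 0.01886792 mg/mL = 0.845283 mg
Stage 3: 16.3 mL/hr × 2.6 hr = 42.38 mL → 42.38 mL × 0.01886792 mg/mL = 0.7996226 mg
Total = 3.542264 + 0.845283 + 0.7996226 = 5.18717 mg

5.2 mg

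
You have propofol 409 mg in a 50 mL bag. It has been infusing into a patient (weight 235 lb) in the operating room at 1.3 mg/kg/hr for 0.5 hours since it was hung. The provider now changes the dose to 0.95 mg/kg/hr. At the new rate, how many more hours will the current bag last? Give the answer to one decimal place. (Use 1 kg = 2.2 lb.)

Initial rate:
Weight = 235 lb ÷ 2.2 lb/kg = 106.8182 kg
Dose = 1.3 mg/kg/hr × 106.8182 kg = 138.8636 mg/hr
Concentration = 409 mg ÷ 50 mL = 8.18 mg/mL
Rate = 138.8636 mg/hr ÷ 8.18 mg/mL = 16.97599 mL/hr
Volume infused so far = 16.97599 mL/hr × 0.5 hr = 8.487997 mL
Volume remaining = 50 − 8.487997 = 41.512 mL
New rate:
Dose = 0.95 mg/kg/hr × 106.8182 kg = 101.4773 mg/hr
Rate = 101.4773 mg/hr ÷ 8.18 mg/mL = 12.40553 mL/hr
Time remaining = 41.512 mL ÷ 12.40553 mL/hr = 3.346249 hr

3.3 hours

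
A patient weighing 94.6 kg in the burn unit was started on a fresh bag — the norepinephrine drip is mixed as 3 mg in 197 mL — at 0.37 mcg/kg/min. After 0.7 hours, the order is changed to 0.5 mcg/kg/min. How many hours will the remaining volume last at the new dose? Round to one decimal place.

Initial rate:
Dose = 0.37 mcg/kg/min × 94.6 kg = 35.002 mcg/min
35.002 mcg/min × 60 min/hr = 2100.12 mcg/hr
Concentration = 3 mg ÷ 197 mL = 0.01522843 mg/mL = 15.22843 mcg/mL
Rate = 2100.12 mcg/hr ÷ 15.22843 mcg/mL = 137.9079 mL/hr
Volume infused so far = 137.9079 mL/hr × 0.7 hr = 96.53552 mL
Volume remaining = 197 − 96.53552 = 100.4645 mL
New rate:
Dose = 0.5 mcg/kg/min × 94.6 kg = 47.3 mcg/min
47.3 mcg/min × 60 min/hr = 2838 mcg/hr
Rate = 2838 mcg/hr ÷ 15.22843 mcg/mL = 186.362 mL/hr
Time remaining = 100.4645 mL ÷ 186.362 mL/hr = 0.5390825 hr

0.5 hours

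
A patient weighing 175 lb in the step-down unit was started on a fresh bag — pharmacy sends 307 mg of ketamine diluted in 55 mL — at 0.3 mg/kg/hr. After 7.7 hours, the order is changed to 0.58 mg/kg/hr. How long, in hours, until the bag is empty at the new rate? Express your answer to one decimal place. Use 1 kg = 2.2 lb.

Initial rate:
Weight = 175 lb ÷ 2.2 lb/kg = 79.54545 kg
Dose = 0.3 mg/kg/hr × 79.54545 kg = 23.86364 mg/hr
Concentration = 307 mg ÷ 55 mL = 5.581818 mg/mL
Rate = 23.86364 mg/hr ÷ 5.581818 mg/mL = 4.275244 mL/hr
Volume infused so far = 4.275244 mL/hr × 7.7 hr = 32.91938 mL
Volume remaining = 55 − 32.91938 = 22.08062 mL
New rate:
Dose = 0.58 mg/kg/hr × 79.54545 kg = 46.13636 mg/hr
Rate = 46.13636 mg/hr ÷ 5.581818 mg/mL = 8.265472 mL/hr
Time remaining = 22.08062 mL ÷ 8.265472 mL/hr = 2.671429 hr

2.7 hours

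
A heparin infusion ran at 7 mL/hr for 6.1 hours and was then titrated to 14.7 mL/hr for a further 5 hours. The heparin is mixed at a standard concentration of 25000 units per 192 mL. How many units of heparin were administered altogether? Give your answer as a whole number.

Concentration = 25000 units ÷ 192 mL = 130.2083 units/mL
Stage 1: 7 mL/hr × 6.1 hr = 42.7 mL → 42.7 mL × 130.2083 units/mL = 5559.896 units
Stage 2: 14.7 mL/hr × 5 hr = 73.5 mL → 73.5 mL × 130.2083 units/mL = 9570.312 units
Total = 5559.896 + 9570.312 = 15130.21 units

15130 units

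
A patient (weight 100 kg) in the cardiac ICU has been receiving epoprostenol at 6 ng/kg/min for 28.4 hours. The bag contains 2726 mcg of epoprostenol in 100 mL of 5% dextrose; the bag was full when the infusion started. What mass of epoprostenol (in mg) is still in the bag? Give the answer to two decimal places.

Dose = 6 ng/kg/min × 100 kg = 600 ng/min
600 ng/min × 60 min/hr = 36000 ng/hr
Concentration = 2726 mcg ÷ 100 mL = 27.26 mcg/mL = 27260 ng/mL
Rate = 36000 ng/hr ÷ 27260 ng/mL = 1.320616 mL/hr
Volume infused = 1.320616 mL/hr × 28.4 hr = 37.5055 mL
Volume remaining = 100 − 37.5055 = 62.4945 mL
Drug remaining = 62.4945 mL × 27260 ng/mL = 1703600 ng = 1.7036 mg

1.70 mg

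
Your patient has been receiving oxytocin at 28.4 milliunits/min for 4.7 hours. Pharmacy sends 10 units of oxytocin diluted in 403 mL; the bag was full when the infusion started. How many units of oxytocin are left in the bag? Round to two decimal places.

1.99 units

28.4 milliunits/min × 60 min/hr = 1704 milliunits/hr
Concentration = 10 units ÷ 403 mL = 0.0248139 units/mL = 24.8139 milliunits/mL
Rate = 1704 milliunits/hr ÷ 24.8139 milliunits/mL = 68.6712 mL/hr
Volume infused = 68.6712 mL/hr × 4.7 hr = 322.7546 mL
Volume remaining = 403 − 322.7546 = 80.24536 mL
Drug remaining = 80.24536 mL × 24.8139 milliunits/mL = 1991.2 milliunits = 1.9912 units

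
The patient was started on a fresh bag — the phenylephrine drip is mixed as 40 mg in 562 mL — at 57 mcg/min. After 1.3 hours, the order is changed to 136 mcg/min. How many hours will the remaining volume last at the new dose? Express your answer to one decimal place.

4.4 hours

Initial rate:
57 mcg/min × 60 min/hr = 3420 mcg/hr
Concentration = 40 mg ÷ 562 mL = 0.07117438 mg/mL = 71.17438 mcg/mL
Rate = 3420 mcg/hr ÷ 71.17438 mcg/mL = 48.051 mL/hr
Volume infused so far = 48.051 mL/hr × 1.3 hr = 62.4663 mL
Volume remaining = 562 − 62.4663 = 499.5337 mL
New rate:
136 mcg/min × 60 min/hr = 8160 mcg/hr
Rate = 8160 mcg/hr ÷ 71.17438 mcg/mL = 114.648 mL/hr
Time remaining = 499.5337 mL ÷ 114.648 mL/hr = 4.357108 hr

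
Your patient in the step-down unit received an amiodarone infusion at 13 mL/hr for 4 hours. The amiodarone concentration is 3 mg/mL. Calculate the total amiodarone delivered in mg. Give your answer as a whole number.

Drug rate = 13 mL/hr × 3 mg/mL = 39 mg/hr
Total = 39 mg/hr × 4 hr = 156 mg

156 mg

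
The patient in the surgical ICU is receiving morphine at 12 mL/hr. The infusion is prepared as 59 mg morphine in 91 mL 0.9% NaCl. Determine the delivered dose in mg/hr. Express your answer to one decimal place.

7.8 mg/hr

Concentration = 59 mg ÷ 91 mL = 0.6483516 mg/mL
Drug rate = 12 mL/hr × 0.6483516 mg/mL = 7.78022 mg/hr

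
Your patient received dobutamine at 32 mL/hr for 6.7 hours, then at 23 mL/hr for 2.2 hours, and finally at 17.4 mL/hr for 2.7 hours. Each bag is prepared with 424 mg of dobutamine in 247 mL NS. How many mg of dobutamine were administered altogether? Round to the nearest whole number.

Concentration = 424 mg ÷ 247 mL = 1.716599 mg/mL
Stage 1: 32 mL/hr × 6.7 hr = 214.4 mL → 214.4 mL × 1.716599 mg/mL = 368.0389 mg
Stage 2: 23 mL/hr × 2.2 hr = 50.6 mL → 50.6 mL × 1.716599 mg/mL = 86.85992 mg
Stage 3: 17.4 mL/hr × 2.7 hr = 46.98 mL → 46.98 mL × 1.716599 mg/mL = 80.64583 mg
Total = 368.0389 + 86.85992 + 80.64583 = 535.5446 mg

536 mg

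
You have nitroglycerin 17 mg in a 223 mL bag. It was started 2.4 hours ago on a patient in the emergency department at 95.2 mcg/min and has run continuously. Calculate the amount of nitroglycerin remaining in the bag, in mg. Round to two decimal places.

3.29 mg

95.2 mcg/min × 60 min/hr = 5712 mcg/hr
Concentration = 17 mg ÷ 223 mL = 0.07623318 mg/mL = 76.23318 mcg/mL
Rate = 5712 mcg/hr ÷ 76.23318 mcg/mL = 74.928 mL/hr
Volume infused = 74.928 mL/hr × 2.4 hr = 179.8272 mL
Volume remaining = 223 − 179.8272 = 43.1728 mL
Drug remaining = 43.1728 mL × 76.23318 mcg/mL = 3291.2 mcg = 3.2912 mg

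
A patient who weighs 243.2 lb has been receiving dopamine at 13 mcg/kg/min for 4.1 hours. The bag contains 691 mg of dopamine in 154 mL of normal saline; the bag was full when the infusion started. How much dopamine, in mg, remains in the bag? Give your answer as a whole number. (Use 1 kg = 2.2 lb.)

Weight = 243.2 lb ÷ 2.2 lb/kg = 110.5455 kg
Dose = 13 mcg/kg/min × 110.5455 kg = 1437.091 mcg/min
1437.091 mcg/min × 60 min/hr = 86225.45 mcg/hr
Concentration = 691 mg ÷ 154 mL = 4.487013 mg/mL = 4487.013 mcg/mL
Rate = 86225.45 mcg/hr ÷ 4487.013 mcg/mL = 19.21667 mL/hr
Volume infused = 19.21667 mL/hr × 4.1 hr = 78.78835 mL
Volume remaining = 154 − 78.78835 = 75.21165 mL
Drug remaining = 75.21165 mL × 4487.013 mcg/mL = 337475.6 mcg = 337.4756 mg

337 mg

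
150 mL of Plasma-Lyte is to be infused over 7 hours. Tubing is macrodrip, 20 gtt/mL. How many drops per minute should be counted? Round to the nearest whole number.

7 gtt/min

150 mL ÷ (7 hr × 60 = 420 min) = 0.3571429 mL/min
0.3571429 mL/min × 20 gtt/mL = 7.142857 gtt/min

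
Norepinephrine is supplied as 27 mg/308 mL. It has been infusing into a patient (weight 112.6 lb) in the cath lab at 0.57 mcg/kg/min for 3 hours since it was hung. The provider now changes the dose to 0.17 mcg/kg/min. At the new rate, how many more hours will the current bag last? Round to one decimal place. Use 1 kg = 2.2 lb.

Initial rate:
Weight = 112.6 lb ÷ 2.2 lb/kg = 51.18182 kg
Dose = 0.57 mcg/kg/min × 51.18182 kg = 29.17364 mcg/min
29.17364 mcg/min × 60 min/hr = 1750.418 mcg/hr
Concentration = 27 mg ÷ 308 mL = 0.08766234 mg/mL = 87.66234 mcg/mL
Rate = 1750.418 mcg/hr ÷ 87.66234 mcg/mL = 19.96773 mL/hr
Volume infused so far = 19.96773 mL/hr × 3 hr = 59.9032 mL
Volume remaining = 308 − 59.9032 = 248.0968 mL
New rate:
Dose = 0.17 mcg/kg/min × 51.18182 kg = 8.700909 mcg/min
8.700909 mcg/min × 60 min/hr = 522.0545 mcg/hr
Rate = 522.0545 mcg/hr ÷ 87.66234 mcg/mL = 5.955289 mL/hr
Time remaining = 248.0968 mL ÷ 5.955289 mL/hr = 41.65991 hr

41.7 hours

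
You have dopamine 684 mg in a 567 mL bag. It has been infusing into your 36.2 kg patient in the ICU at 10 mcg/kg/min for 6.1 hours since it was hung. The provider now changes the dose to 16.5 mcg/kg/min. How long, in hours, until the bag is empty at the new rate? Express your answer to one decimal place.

15.4 hours

Initial rate:
Dose = 10 mcg/kg/min × 36.2 kg = 362 mcg/min
362 mcg/min × 60 min/hr = 21720 mcg/hr
Concentration = 684 mg ÷ 567 mL = 1.206349 mg/mL = 1206.349 mcg/mL
Rate = 21720 mcg/hr ÷ 1206.349 mcg/mL = 18.00474 mL/hr
Volume infused so far = 18.00474 mL/hr × 6.1 hr = 109.8289 mL
Volume remaining = 567 − 109.8289 = 457.1711 mL
New rate:
Dose = 16.5 mcg/kg/min × 36.2 kg = 597.3 mcg/min
597.3 mcg/min × 60 min/hr = 35838 mcg/hr
Rate = 35838 mcg/hr ÷ 1206.349 mcg/mL = 29.70782 mL/hr
Time remaining = 457.1711 mL ÷ 29.70782 mL/hr = 15.38892 hr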